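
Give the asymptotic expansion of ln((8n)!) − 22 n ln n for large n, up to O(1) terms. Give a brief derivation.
ln((8n)!) − 22 n ln n = −14 n ln n + 8(ln 8 − 1) n + (1/2) ln(2π·8n) + O(1/n)

Stirling: ln((8n)!) = 8n ln(8n) − 8n + (1/2) ln(2π·8n) + O(1/n).
Expand 8n ln(8n) = 8n (ln n + ln 8) = 8n ln n + 8n ln 8.
Subtract 22n ln n: leading term is (8 − 22) n ln n = −14 n ln n. The next term is 8n ln 8 − 8n = 8(ln 8 − 1) n. Then the (1/2) ln(2π·8n) correction.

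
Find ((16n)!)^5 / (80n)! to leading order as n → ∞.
((16n)!)^5/(80n)! ~ ((2π·16n)^(4/2) / sqrt(5)) · 5^(−5·16n)  →  0

Write N = 16n. Stirling: N! ~ sqrt(2π N)(N/e)^N and (5N)! ~ sqrt(2π·5N)·(5N/e)^(5N).
  (N!)^5/(5N)! ~ (2π N)^(5/2) (N/e)^(5N) / [sqrt(2π·5N) (5N/e)^(5N)]
     = (2π N)^(5/2) / sqrt(2π·5N) · (N/(5N))^(5N)
     = (2π N)^((5−1)/2) / sqrt(5) · 5^(−5N).
Since 5^5 > 1, the factor 5^(−5N) decays exponentially, so the ratio → 0. Substituting N = 16n gives the stated form.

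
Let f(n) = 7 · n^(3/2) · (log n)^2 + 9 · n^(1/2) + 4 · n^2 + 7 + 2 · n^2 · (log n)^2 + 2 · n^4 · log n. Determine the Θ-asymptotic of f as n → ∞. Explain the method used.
f(n) ∈ Θ(n^4 · log n)

Compare the terms by growth order. For large n, n^a · (log n)^b dominates n^a' · (log n)^b' iff a > a', or (a = a' and b > b'). Ranking the 6 terms shows the dominant one is 2 · n^4 · log n. Hence f(n) ∈ Θ(n^4 · log n).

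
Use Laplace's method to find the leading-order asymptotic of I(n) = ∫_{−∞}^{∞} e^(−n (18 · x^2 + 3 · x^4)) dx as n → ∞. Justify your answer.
I(n) ~ sqrt(π/(18n))

φ(x) = 18 · x^2 + 3 · x^4 has its unique global minimum at x* = 0 (since φ'(x) = 36x + 12x^3 = 0 only at x = 0 for real x with both coefficients positive, and φ → ∞ as |x| → ∞). At x* = 0, φ(0) = 0 and φ''(0) = 36. Laplace's method then gives
  I(n) ~ sqrt(2π / (n · φ''(0))) · e^(−n φ(0)) = sqrt(2π / (36n)) = sqrt(π/(18n)).
The 3 · x^4 term contributes only at subleading order (an O(1/n) relative correction).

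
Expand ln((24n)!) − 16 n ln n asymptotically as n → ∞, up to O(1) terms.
ln((24n)!) − 16 n ln n = 8 n ln n + 24(ln 24 − 1) n + (1/2) ln(2π·24n) + O(1/n)

Stirling: ln((24n)!) = 24n ln(24n) − 24n + (1/2) ln(2π·24n) + O(1/n).
Expand 24n ln(24n) = 24n (ln n + ln 24) = 24n ln n + 24n ln 24.
Subtract 16n ln n: leading term is (24 − 16) n ln n = 8 n ln n. The next term is 24n ln 24 − 24n = 24(ln 24 − 1) n. Then the (1/2) ln(2π·24n) correction.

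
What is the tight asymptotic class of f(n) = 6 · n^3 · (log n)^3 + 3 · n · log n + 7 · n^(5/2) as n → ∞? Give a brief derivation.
f(n) ∈ Θ(n^3 · (log n)^3)

Compare the terms by growth order. For large n, n^a · (log n)^b dominates n^a' · (log n)^b' iff a > a', or (a = a' and b > b'). Ranking the 3 terms shows the dominant one is 6 · n^3 · (log n)^3. Hence f(n) ∈ Θ(n^3 · (log n)^3).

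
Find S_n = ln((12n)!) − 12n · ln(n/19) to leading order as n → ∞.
S_n ~ 12n · (ln 228 − 1) + O(ln n)

Stirling: ln((12n)!) = 12n ln(12n) − 12n + O(ln n).
  S_n = 12n ln(12n) − 12n − 12n ln(n/19) + O(ln n)
      = 12n ln(12n) − 12n ln n + 12n ln 19 − 12n + O(ln n)
      = 12n ln 12 + 12n ln 19 − 12n + O(ln n)
      = 12n (ln 228 − 1) + O(ln n).
Numerically ln(228) − 1 ≈ 4.4293.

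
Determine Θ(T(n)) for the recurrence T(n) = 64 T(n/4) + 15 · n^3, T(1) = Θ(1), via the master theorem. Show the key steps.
T(n) = Θ(n^3 log n)

log_4 64 = 3, and f(n) = 15 · n^3 = Θ(n^(log_4 64)). This is Case 2 of the master theorem: T(n) = Θ(f(n) · log n) = Θ(n^3 log n).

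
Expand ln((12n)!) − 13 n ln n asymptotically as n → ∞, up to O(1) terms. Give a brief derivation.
ln((12n)!) − 13 n ln n = −n ln n + 12(ln 12 − 1) n + (1/2) ln(2π·12n) + O(1/n)

Stirling: ln((12n)!) = 12n ln(12n) − 12n + (1/2) ln(2π·12n) + O(1/n).
Expand 12n ln(12n) = 12n (ln n + ln 12) = 12n ln n + 12n ln 12.
Subtract 13n ln n: leading term is (12 − 13) n ln n = −n ln n. The next term is 12n ln 12 − 12n = 12(ln 12 − 1) n. Then the (1/2) ln(2π·12n) correction.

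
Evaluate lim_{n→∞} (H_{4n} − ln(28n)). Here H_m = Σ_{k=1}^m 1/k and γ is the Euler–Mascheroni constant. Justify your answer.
lim = −ln 7 + γ

By Euler-Maclaurin, H_m = ln m + γ + O(1/m). So
  H_{4n} − ln(28n) = ln(4n) + γ − ln(28n) + O(1/n)
                       = ln(4/28) + γ + O(1/n).
Hence the limit is ln(4/28) + γ (= −ln 7).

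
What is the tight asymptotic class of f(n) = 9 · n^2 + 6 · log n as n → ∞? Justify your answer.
f(n) ∈ Θ(n^2)

Compare the terms by growth order. For large n, n^a · (log n)^b dominates n^a' · (log n)^b' iff a > a', or (a = a' and b > b'). Ranking the 2 terms shows the dominant one is 9 · n^2. Hence f(n) ∈ Θ(n^2).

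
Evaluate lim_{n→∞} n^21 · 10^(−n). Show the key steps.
lim = 0

Exponentials with base > 1 dominate every fixed polynomial: for any fixed c, n^c / 10^n → 0 as n → ∞ (e.g. by the ratio test, or by writing 10^n = e^(n ln 10) and noting e^(n ln 10) / n^c → ∞). Hence n^21 · 10^(−n) = n^21 / 10^n → 0.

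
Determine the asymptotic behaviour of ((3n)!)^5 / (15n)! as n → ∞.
((3n)!)^5/(15n)! ~ ((2π·3n)^(4/2) / sqrt(5)) · 5^(−5·3n)  →  0

Write N = 3n. Stirling: N! ~ sqrt(2π N)(N/e)^N and (5N)! ~ sqrt(2π·5N)·(5N/e)^(5N).
  (N!)^5/(5N)! ~ (2π N)^(5/2) (N/e)^(5N) / [sqrt(2π·5N) (5N/e)^(5N)]
     = (2π N)^(5/2) / sqrt(2π·5N) · (N/(5N))^(5N)
     = (2π N)^((5−1)/2) / sqrt(5) · 5^(−5N).
Since 5^5 > 1, the factor 5^(−5N) decays exponentially, so the ratio → 0. Substituting N = 3n gives the stated form.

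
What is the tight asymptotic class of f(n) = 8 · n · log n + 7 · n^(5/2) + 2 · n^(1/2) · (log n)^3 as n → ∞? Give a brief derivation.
f(n) ∈ Θ(n^(5/2))

Compare the terms by growth order. For large n, n^a · (log n)^b dominates n^a' · (log n)^b' iff a > a', or (a = a' and b > b'). Ranking the 3 terms shows the dominant one is 7 · n^(5/2). Hence f(n) ∈ Θ(n^(5/2)).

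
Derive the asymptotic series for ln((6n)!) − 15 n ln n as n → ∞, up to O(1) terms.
ln((6n)!) − 15 n ln n = −9 n ln n + 6(ln 6 − 1) n + (1/2) ln(2π·6n) + O(1/n)

Stirling: ln((6n)!) = 6n ln(6n) − 6n + (1/2) ln(2π·6n) + O(1/n).
Expand 6n ln(6n) = 6n (ln n + ln 6) = 6n ln n + 6n ln 6.
Subtract 15n ln n: leading term is (6 − 15) n ln n = −9 n ln n. The next term is 6n ln 6 − 6n = 6(ln 6 − 1) n. Then the (1/2) ln(2π·6n) correction.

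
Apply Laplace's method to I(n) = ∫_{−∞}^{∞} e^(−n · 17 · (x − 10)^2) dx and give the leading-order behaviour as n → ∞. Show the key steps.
I(n) = sqrt(π/(17n))

Here φ(x) = 17 · (x − 10)^2 has its unique minimum at x* = 10 with φ(x*) = 0 and φ''(x*) = 34. Laplace's method gives
  I(n) ~ e^(−n φ(x*)) · sqrt(2π / (n · φ''(x*))) = sqrt(2π / (34n)) = sqrt(π/(17n)).
This is exact: substituting u = (x − 10)·sqrt(17n) gives I(n) = (1/sqrt(17n)) ∫_{−∞}^{∞} e^(−u^2) du = sqrt(π/(17n)).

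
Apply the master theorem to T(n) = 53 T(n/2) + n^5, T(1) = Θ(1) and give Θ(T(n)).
T(n) = Θ(n^(log_2 53))

Master theorem: compare f(n) = n^5 to n^(log_2 53) where log_2 53 ≈ 5.728. Since 5 < log_2 53, we have f(n) = O(n^(log_2 53 − ε)) for some ε > 0 — Case 1. Hence T(n) = Θ(n^(log_2 53)).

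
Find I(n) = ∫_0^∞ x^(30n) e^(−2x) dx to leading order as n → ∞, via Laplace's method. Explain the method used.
I(n) ~ (sqrt(2π·30n) / 2) · (30n/(2e))^(30n)

Write the integrand as exp(30n ln x − 2x) and set f(x) = 30n ln x − 2x. Then f'(x) = 30n/x − 2 = 0 at x* = 30n/2, and f''(x*) = −30n/x*^2 = −2^2/(30n). Laplace's method (interior maximum) gives
  I(n) ~ e^(f(x*)) · sqrt(2π / |f''(x*)|)
        = exp(30n ln(30n/2) − 30n) · sqrt(2π · 30n / 2^2)
        = (30n/2)^(30n) e^(−30n) · sqrt(2π·30n) / 2
        = (sqrt(2π·30n) / 2) · (30n/(2e))^(30n).
This matches Γ(30n+1)/2^(30n+1) with Stirling applied to Γ.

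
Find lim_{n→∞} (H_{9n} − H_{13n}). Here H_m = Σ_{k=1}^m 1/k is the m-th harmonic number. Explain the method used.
lim = ln(9/13)

Euler-Maclaurin gives H_m = ln m + γ + 1/(2m) + O(1/m^2). The γ and O(1/m) terms cancel in the difference:
  H_{9n} − H_{13n} = ln(9n) − ln(13n) + O(1/n) = ln(9/13) + O(1/n).
Hence the limit is ln(9/13).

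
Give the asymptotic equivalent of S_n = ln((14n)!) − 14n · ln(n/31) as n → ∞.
S_n ~ 14n · (ln 434 − 1) + O(ln n)

Stirling: ln((14n)!) = 14n ln(14n) − 14n + O(ln n).
  S_n = 14n ln(14n) − 14n − 14n ln(n/31) + O(ln n)
      = 14n ln(14n) − 14n ln n + 14n ln 31 − 14n + O(ln n)
      = 14n ln 14 + 14n ln 31 − 14n + O(ln n)
      = 14n (ln 434 − 1) + O(ln n).
Numerically ln(434) − 1 ≈ 5.0730.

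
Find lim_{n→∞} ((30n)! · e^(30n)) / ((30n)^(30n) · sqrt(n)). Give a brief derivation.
lim = sqrt(2π·30)

Stirling: (30n)! ~ sqrt(2π·30n) · (30n/e)^(30n). Hence
  (30n)! · e^(30n) / (30n)^(30n) ~ sqrt(2π·30n).
Dividing by sqrt(n): sqrt(2π·30n) / sqrt(n) = sqrt(2π·30) · n^((1−1)/2), so the limit is sqrt(2π·30).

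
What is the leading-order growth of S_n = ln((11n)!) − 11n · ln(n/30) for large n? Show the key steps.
S_n ~ 11n · (ln 330 − 1) + O(ln n)

Stirling: ln((11n)!) = 11n ln(11n) − 11n + O(ln n).
  S_n = 11n ln(11n) − 11n − 11n ln(n/30) + O(ln n)
      = 11n ln(11n) − 11n ln n + 11n ln 30 − 11n + O(ln n)
      = 11n ln 11 + 11n ln 30 − 11n + O(ln n)
      = 11n (ln 330 − 1) + O(ln n).
Numerically ln(330) − 1 ≈ 4.7991.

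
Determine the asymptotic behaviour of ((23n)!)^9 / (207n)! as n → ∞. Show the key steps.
((23n)!)^9/(207n)! ~ ((2π·23n)^(8/2) / 3) · 9^(−9·23n)  →  0

Write N = 23n. Stirling: N! ~ sqrt(2π N)(N/e)^N and (9N)! ~ sqrt(2π·9N)·(9N/e)^(9N).
  (N!)^9/(9N)! ~ (2π N)^(9/2) (N/e)^(9N) / [sqrt(2π·9N) (9N/e)^(9N)]
     = (2π N)^(9/2) / sqrt(2π·9N) · (N/(9N))^(9N)
     = (2π N)^((9−1)/2) / 3 · 9^(−9N).
Since 9^9 > 1, the factor 9^(−9N) decays exponentially, so the ratio → 0. Substituting N = 23n gives the stated form.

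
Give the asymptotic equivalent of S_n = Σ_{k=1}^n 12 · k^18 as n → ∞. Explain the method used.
S_n ~ 12 · n^19 / 19

By integral comparison (Euler-Maclaurin), Σ_{k=1}^n 12 · k^18 = 12 · ∫_0^n x^18 dx + O(n^18) = 12 · n^19/19 + O(n^18). (Equivalently, Faulhaber's formula gives the same leading term.)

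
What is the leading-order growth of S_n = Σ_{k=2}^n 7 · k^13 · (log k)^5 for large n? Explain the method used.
S_n ~ n^14 · (log n)^5 / 2

By integral comparison, S_n = ∫_1^n 7 · x^13 · (log x)^5 dx + O(n^13 · (log n)^5). For the integral, the leading term of ∫_1^n x^13 (log x)^5 dx is n^14/14 · (log n)^5 (by repeated integration by parts; each step lowers the log-exponent and produces a relatively O(1/log n) correction). Hence S_n ~ n^14 · (log n)^5 / 2.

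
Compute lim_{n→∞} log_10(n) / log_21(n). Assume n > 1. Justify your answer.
lim = ln(21) / ln(10) = log_10(21)

Change of base: log_10(n) = ln n / ln 10 and log_21(n) = ln n / ln 21. The ratio is (ln n / ln 10) · (ln 21 / ln n) = ln 21 / ln 10, a constant independent of n. So the limit is ln 21 / ln 10 = log_10(21).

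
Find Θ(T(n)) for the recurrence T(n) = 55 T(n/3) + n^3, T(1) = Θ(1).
T(n) = Θ(n^(log_3 55))

Master theorem: compare f(n) = n^3 to n^(log_3 55) where log_3 55 ≈ 3.648. Since 3 < log_3 55, we have f(n) = O(n^(log_3 55 − ε)) for some ε > 0 — Case 1. Hence T(n) = Θ(n^(log_3 55)).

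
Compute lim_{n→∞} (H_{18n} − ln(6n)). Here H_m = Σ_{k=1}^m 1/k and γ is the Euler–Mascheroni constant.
lim = ln 3 + γ

By Euler-Maclaurin, H_m = ln m + γ + O(1/m). So
  H_{18n} − ln(6n) = ln(18n) + γ − ln(6n) + O(1/n)
                       = ln(18/6) + γ + O(1/n).
Hence the limit is ln(18/6) + γ (= ln 3).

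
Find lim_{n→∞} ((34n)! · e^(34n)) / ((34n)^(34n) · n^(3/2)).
lim = 0

Stirling: (34n)! ~ sqrt(2π·34n) · (34n/e)^(34n). Hence
  (34n)! · e^(34n) / (34n)^(34n) ~ sqrt(2π·34n).
Dividing by n^(3/2): sqrt(2π·34n) / n^(3/2) = sqrt(2π·34) · n^((1−3)/2), so the expression behaves like sqrt(2π·34) · n^((1−3)/2) → 0.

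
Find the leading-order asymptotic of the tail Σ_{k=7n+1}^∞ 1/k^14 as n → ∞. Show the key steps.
Σ_{k>7n} 1/k^14 ~ 1/(13 · (7n)^13)

Compare to the integral: ∫_{7n}^∞ x^(−14) dx = [−x^(−13)/13]_{7n}^∞ = 1/((14−1)·(7n)^13). Euler-Maclaurin then gives
  Σ_{k>7n} 1/k^14 = ∫_{7n}^∞ dx/x^14 − 1/(2·(7n)^14) + O(1/(7n)^15).
(Equivalently this is ζ(14) − Σ_{k≤7n} 1/k^14.)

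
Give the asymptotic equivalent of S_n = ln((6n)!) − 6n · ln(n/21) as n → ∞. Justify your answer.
S_n ~ 6n · (ln 126 − 1) + O(ln n)

Stirling: ln((6n)!) = 6n ln(6n) − 6n + O(ln n).
  S_n = 6n ln(6n) − 6n − 6n ln(n/21) + O(ln n)
      = 6n ln(6n) − 6n ln n + 6n ln 21 − 6n + O(ln n)
      = 6n ln 6 + 6n ln 21 − 6n + O(ln n)
      = 6n (ln 126 − 1) + O(ln n).
Numerically ln(126) − 1 ≈ 3.8363.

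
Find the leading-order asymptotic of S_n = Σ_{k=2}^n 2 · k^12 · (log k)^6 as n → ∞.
S_n ~ 2 · n^13 · (log n)^6 / 13

By integral comparison, S_n = ∫_1^n 2 · x^12 · (log x)^6 dx + O(n^12 · (log n)^6). For the integral, the leading term of ∫_1^n x^12 (log x)^6 dx is n^13/13 · (log n)^6 (by repeated integration by parts; each step lowers the log-exponent and produces a relatively O(1/log n) correction). Hence S_n ~ 2 · n^13 · (log n)^6 / 13.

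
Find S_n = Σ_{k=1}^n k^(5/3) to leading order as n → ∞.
S_n ~ (3/8) · n^(8/3)

Integral comparison: Σ_{k=1}^n k^(5/3) = ∫_0^n x^(5/3) dx + O(n^(5/3)). The integral is n^(1 + 5/3) / (1 + 5/3) = n^((5+3)/3) / ((5+3)/3) = (3/8) · n^(8/3).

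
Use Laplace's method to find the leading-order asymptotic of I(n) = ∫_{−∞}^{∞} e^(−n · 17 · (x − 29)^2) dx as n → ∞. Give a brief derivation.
I(n) = sqrt(π/(17n))

Here φ(x) = 17 · (x − 29)^2 has its unique minimum at x* = 29 with φ(x*) = 0 and φ''(x*) = 34. Laplace's method gives
  I(n) ~ e^(−n φ(x*)) · sqrt(2π / (n · φ''(x*))) = sqrt(2π / (34n)) = sqrt(π/(17n)).
This is exact: substituting u = (x − 29)·sqrt(17n) gives I(n) = (1/sqrt(17n)) ∫_{−∞}^{∞} e^(−u^2) du = sqrt(π/(17n)).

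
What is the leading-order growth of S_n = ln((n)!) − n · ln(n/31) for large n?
S_n ~ n · (ln 31 − 1) + O(ln n)

Stirling: ln((n)!) = n ln(n) − n + O(ln n).
  S_n = n ln(n) − n − n ln(n/31) + O(ln n)
      = n ln(n) − n ln n + n ln 31 − n + O(ln n)
      = n ln 31 − n + O(ln n)
      = n (ln 31 − 1) + O(ln n).
Numerically ln(31) − 1 ≈ 2.4340.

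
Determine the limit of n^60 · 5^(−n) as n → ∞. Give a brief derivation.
lim = 0

Exponentials with base > 1 dominate every fixed polynomial: for any fixed c, n^c / 5^n → 0 as n → ∞ (e.g. by the ratio test, or by writing 5^n = e^(n ln 5) and noting e^(n ln 5) / n^c → ∞). Hence n^60 · 5^(−n) = n^60 / 5^n → 0.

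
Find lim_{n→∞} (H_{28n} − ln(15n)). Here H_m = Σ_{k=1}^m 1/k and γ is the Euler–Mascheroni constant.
lim = ln(28/15) + γ

By Euler-Maclaurin, H_m = ln m + γ + O(1/m). So
  H_{28n} − ln(15n) = ln(28n) + γ − ln(15n) + O(1/n)
                       = ln(28/15) + γ + O(1/n).
Hence the limit is ln(28/15) + γ.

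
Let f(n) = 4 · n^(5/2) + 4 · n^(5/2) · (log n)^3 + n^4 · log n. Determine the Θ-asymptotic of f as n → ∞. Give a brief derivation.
f(n) ∈ Θ(n^4 · log n)

Compare the terms by growth order. For large n, n^a · (log n)^b dominates n^a' · (log n)^b' iff a > a', or (a = a' and b > b'). Ranking the 3 terms shows the dominant one is n^4 · log n. Hence f(n) ∈ Θ(n^4 · log n).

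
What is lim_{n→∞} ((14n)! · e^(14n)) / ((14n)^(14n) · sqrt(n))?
lim = sqrt(2π·14)

Stirling: (14n)! ~ sqrt(2π·14n) · (14n/e)^(14n). Hence
  (14n)! · e^(14n) / (14n)^(14n) ~ sqrt(2π·14n).
Dividing by sqrt(n): sqrt(2π·14n) / sqrt(n) = sqrt(2π·14) · n^((1−1)/2), so the limit is sqrt(2π·14).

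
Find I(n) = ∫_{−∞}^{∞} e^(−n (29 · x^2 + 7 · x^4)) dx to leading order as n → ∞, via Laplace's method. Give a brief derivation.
I(n) ~ sqrt(π/(29n))

φ(x) = 29 · x^2 + 7 · x^4 has its unique global minimum at x* = 0 (since φ'(x) = 58x + 28x^3 = 0 only at x = 0 for real x with both coefficients positive, and φ → ∞ as |x| → ∞). At x* = 0, φ(0) = 0 and φ''(0) = 58. Laplace's method then gives
  I(n) ~ sqrt(2π / (n · φ''(0))) · e^(−n φ(0)) = sqrt(2π / (58n)) = sqrt(π/(29n)).
The 7 · x^4 term contributes only at subleading order (an O(1/n) relative correction).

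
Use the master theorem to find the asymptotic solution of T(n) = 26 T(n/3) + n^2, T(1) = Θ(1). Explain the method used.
T(n) = Θ(n^(log_3 26))

Master theorem: compare f(n) = n^2 to n^(log_3 26) where log_3 26 ≈ 2.966. Since 2 < log_3 26, we have f(n) = O(n^(log_3 26 − ε)) for some ε > 0 — Case 1. Hence T(n) = Θ(n^(log_3 26)).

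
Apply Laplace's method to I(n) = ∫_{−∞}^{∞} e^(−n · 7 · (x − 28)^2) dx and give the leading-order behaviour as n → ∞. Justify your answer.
I(n) = sqrt(π/(7n))

Here φ(x) = 7 · (x − 28)^2 has its unique minimum at x* = 28 with φ(x*) = 0 and φ''(x*) = 14. Laplace's method gives
  I(n) ~ e^(−n φ(x*)) · sqrt(2π / (n · φ''(x*))) = sqrt(2π / (14n)) = sqrt(π/(7n)).
This is exact: substituting u = (x − 28)·sqrt(7n) gives I(n) = (1/sqrt(7n)) ∫_{−∞}^{∞} e^(−u^2) du = sqrt(π/(7n)).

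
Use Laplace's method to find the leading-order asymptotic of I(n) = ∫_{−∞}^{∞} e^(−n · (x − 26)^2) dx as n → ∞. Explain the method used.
I(n) = sqrt(π/n)

Here φ(x) = (x − 26)^2 has its unique minimum at x* = 26 with φ(x*) = 0 and φ''(x*) = 2. Laplace's method gives
  I(n) ~ e^(−n φ(x*)) · sqrt(2π / (n · φ''(x*))) = sqrt(2π / (2n)) = sqrt(π/n).
This is exact: substituting u = (x − 26)·sqrt(n) gives I(n) = (1/sqrt(n)) ∫_{−∞}^{∞} e^(−u^2) du = sqrt(π/n).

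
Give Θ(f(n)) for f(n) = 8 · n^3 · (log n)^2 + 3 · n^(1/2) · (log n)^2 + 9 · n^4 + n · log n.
f(n) ∈ Θ(n^4)

Compare the terms by growth order. For large n, n^a · (log n)^b dominates n^a' · (log n)^b' iff a > a', or (a = a' and b > b'). Ranking the 4 terms shows the dominant one is 9 · n^4. Hence f(n) ∈ Θ(n^4).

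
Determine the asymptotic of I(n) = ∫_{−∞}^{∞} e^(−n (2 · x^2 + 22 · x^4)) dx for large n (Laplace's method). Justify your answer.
I(n) ~ sqrt(π/(2n))

φ(x) = 2 · x^2 + 22 · x^4 has its unique global minimum at x* = 0 (since φ'(x) = 4x + 88x^3 = 0 only at x = 0 for real x with both coefficients positive, and φ → ∞ as |x| → ∞). At x* = 0, φ(0) = 0 and φ''(0) = 4. Laplace's method then gives
  I(n) ~ sqrt(2π / (n · φ''(0))) · e^(−n φ(0)) = sqrt(2π / (4n)) = sqrt(π/(2n)).
The 22 · x^4 term contributes only at subleading order (an O(1/n) relative correction).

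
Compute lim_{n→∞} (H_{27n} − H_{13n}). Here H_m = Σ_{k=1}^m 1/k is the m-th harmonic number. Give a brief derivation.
lim = ln(27/13)

Euler-Maclaurin gives H_m = ln m + γ + 1/(2m) + O(1/m^2). The γ and O(1/m) terms cancel in the difference:
  H_{27n} − H_{13n} = ln(27n) − ln(13n) + O(1/n) = ln(27/13) + O(1/n).
Hence the limit is ln(27/13).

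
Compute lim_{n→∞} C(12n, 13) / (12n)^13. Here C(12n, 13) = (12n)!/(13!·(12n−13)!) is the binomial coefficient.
lim = 1/13! = 1/6227020800

With N = 12n → ∞: C(N, 13) / N^13 = [N(N−1)…(N−12)] / (13! · N^13) = (1/13!) · 1 · (1 − 1/(12n)) · … · (1 − 12/(12n)). Each factor → 1 as N → ∞, so the limit is 1/13! = 1/6227020800.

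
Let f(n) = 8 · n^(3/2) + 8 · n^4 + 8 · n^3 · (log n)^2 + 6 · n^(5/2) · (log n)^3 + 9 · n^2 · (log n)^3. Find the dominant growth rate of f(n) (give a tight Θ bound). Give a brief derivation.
f(n) ∈ Θ(n^4)

Compare the terms by growth order. For large n, n^a · (log n)^b dominates n^a' · (log n)^b' iff a > a', or (a = a' and b > b'). Ranking the 5 terms shows the dominant one is 8 · n^4. Hence f(n) ∈ Θ(n^4).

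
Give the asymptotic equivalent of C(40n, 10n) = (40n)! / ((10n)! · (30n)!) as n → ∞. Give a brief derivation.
C(40n, 10n) ~ (256/27)^(10n) · sqrt(2/(3π·10n))

Write N = 10n. Apply Stirling to each factorial:
  (4N)! ~ sqrt(2π·4N) · (4N/e)^(4N),
  N! ~ sqrt(2π N) · (N/e)^N,
  (3N)! ~ sqrt(2π·3N) · (3N/e)^(3N).
The exponential factors combine to (4N)^(4N) / (N^N · (3N)^(3N)) = 4^(4N)/3^(3N) = (4^4/3^3)^N = (256/27)^N.
The square-root prefactors combine to sqrt(2π·4N) / (sqrt(2π N)·sqrt(2π·3N)) = sqrt(4 / (2π·3·N)) = sqrt(2/(3π·10n)).
Substituting N = 10n: C(40n, 10n) ~ (256/27)^(10n) · sqrt(2/(3π·10n)).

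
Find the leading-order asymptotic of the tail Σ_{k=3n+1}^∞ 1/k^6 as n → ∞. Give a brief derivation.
Σ_{k>3n} 1/k^6 ~ 1/(5 · (3n)^5)

Compare to the integral: ∫_{3n}^∞ x^(−6) dx = [−x^(−5)/5]_{3n}^∞ = 1/((6−1)·(3n)^5). Euler-Maclaurin then gives
  Σ_{k>3n} 1/k^6 = ∫_{3n}^∞ dx/x^6 − 1/(2·(3n)^6) + O(1/(3n)^7).
(Equivalently this is ζ(6) − Σ_{k≤3n} 1/k^6.)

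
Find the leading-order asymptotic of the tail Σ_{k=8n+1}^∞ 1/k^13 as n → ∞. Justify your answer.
Σ_{k>8n} 1/k^13 ~ 1/(12 · (8n)^12)

Compare to the integral: ∫_{8n}^∞ x^(−13) dx = [−x^(−12)/12]_{8n}^∞ = 1/((13−1)·(8n)^12). Euler-Maclaurin then gives
  Σ_{k>8n} 1/k^13 = ∫_{8n}^∞ dx/x^13 − 1/(2·(8n)^13) + O(1/(8n)^14).
(Equivalently this is ζ(13) − Σ_{k≤8n} 1/k^13.)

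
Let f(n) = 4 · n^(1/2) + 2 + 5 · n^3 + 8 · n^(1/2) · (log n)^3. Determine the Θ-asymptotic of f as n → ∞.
f(n) ∈ Θ(n^3)

Compare the terms by growth order. For large n, n^a · (log n)^b dominates n^a' · (log n)^b' iff a > a', or (a = a' and b > b'). Ranking the 4 terms shows the dominant one is 5 · n^3. Hence f(n) ∈ Θ(n^3).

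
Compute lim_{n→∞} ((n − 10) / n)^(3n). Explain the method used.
lim = e^(−30)

Rewrite as (1 − 10/n)^(3n). By the standard limit (1 + x/n)^n → e^x, we have (1 − 10/n)^n → e^(−10), and raising to the 3rd power gives e^(−30).
More precisely, ln[(1 − 10/n)^(3n)] = 3n · ln(1 − 10/n) = 3n · (-10/n + O(1/n^2)) = -30 + O(1/n) → -30.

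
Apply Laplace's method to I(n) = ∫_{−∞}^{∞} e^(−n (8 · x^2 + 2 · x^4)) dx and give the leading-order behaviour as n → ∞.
I(n) ~ sqrt(π/(8n))

φ(x) = 8 · x^2 + 2 · x^4 has its unique global minimum at x* = 0 (since φ'(x) = 16x + 8x^3 = 0 only at x = 0 for real x with both coefficients positive, and φ → ∞ as |x| → ∞). At x* = 0, φ(0) = 0 and φ''(0) = 16. Laplace's method then gives
  I(n) ~ sqrt(2π / (n · φ''(0))) · e^(−n φ(0)) = sqrt(2π / (16n)) = sqrt(π/(8n)).
The 2 · x^4 term contributes only at subleading order (an O(1/n) relative correction).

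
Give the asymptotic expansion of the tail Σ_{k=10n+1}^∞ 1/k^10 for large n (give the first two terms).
Σ_{k>10n} 1/k^10 = 1/(9 · (10n)^9) − 1/(2 · (10n)^10) + O(1/(10n)^11)

Compare to the integral: ∫_{10n}^∞ x^(−10) dx = [−x^(−9)/9]_{10n}^∞ = 1/((10−1)·(10n)^9). The Euler-Maclaurin correction adds −f(10n)/2 = −1/(2·(10n)^10). Euler-Maclaurin then gives
  Σ_{k>10n} 1/k^10 = ∫_{10n}^∞ dx/x^10 − 1/(2·(10n)^10) + O(1/(10n)^11).
(Equivalently this is ζ(10) − Σ_{k≤10n} 1/k^10.)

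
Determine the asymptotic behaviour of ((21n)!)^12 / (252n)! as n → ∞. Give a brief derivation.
((21n)!)^12/(252n)! ~ ((2π·21n)^(11/2) / sqrt(12)) · 12^(−12·21n)  →  0

Write N = 21n. Stirling: N! ~ sqrt(2π N)(N/e)^N and (12N)! ~ sqrt(2π·12N)·(12N/e)^(12N).
  (N!)^12/(12N)! ~ (2π N)^(12/2) (N/e)^(12N) / [sqrt(2π·12N) (12N/e)^(12N)]
     = (2π N)^(12/2) / sqrt(2π·12N) · (N/(12N))^(12N)
     = (2π N)^((12−1)/2) / sqrt(12) · 12^(−12N).
Since 12^12 > 1, the factor 12^(−12N) decays exponentially, so the ratio → 0. Substituting N = 21n gives the stated form.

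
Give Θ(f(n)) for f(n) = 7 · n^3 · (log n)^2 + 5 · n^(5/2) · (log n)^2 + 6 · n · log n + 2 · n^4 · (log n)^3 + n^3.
f(n) ∈ Θ(n^4 · (log n)^3)

Compare the terms by growth order. For large n, n^a · (log n)^b dominates n^a' · (log n)^b' iff a > a', or (a = a' and b > b'). Ranking the 5 terms shows the dominant one is 2 · n^4 · (log n)^3. Hence f(n) ∈ Θ(n^4 · (log n)^3).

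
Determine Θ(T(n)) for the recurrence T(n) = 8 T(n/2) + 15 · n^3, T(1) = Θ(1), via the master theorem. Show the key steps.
T(n) = Θ(n^3 log n)

log_2 8 = 3, and f(n) = 15 · n^3 = Θ(n^(log_2 8)). This is Case 2 of the master theorem: T(n) = Θ(f(n) · log n) = Θ(n^3 log n).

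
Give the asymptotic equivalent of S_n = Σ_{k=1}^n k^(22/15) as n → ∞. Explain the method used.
S_n ~ (15/37) · n^(37/15)

Integral comparison: Σ_{k=1}^n k^(22/15) = ∫_0^n x^(22/15) dx + O(n^(22/15)). The integral is n^(1 + 22/15) / (1 + 22/15) = n^((22+15)/15) / ((22+15)/15) = (15/37) · n^(37/15).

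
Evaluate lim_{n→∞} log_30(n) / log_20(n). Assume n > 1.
lim = ln(20) / ln(30) = log_30(20)

Change of base: log_30(n) = ln n / ln 30 and log_20(n) = ln n / ln 20. The ratio is (ln n / ln 30) · (ln 20 / ln n) = ln 20 / ln 30, a constant independent of n. So the limit is ln 20 / ln 30 = log_30(20).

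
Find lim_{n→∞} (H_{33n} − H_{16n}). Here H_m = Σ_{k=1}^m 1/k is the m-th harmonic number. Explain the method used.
lim = ln(33/16)

Euler-Maclaurin gives H_m = ln m + γ + 1/(2m) + O(1/m^2). The γ and O(1/m) terms cancel in the difference:
  H_{33n} − H_{16n} = ln(33n) − ln(16n) + O(1/n) = ln(33/16) + O(1/n).
Hence the limit is ln(33/16).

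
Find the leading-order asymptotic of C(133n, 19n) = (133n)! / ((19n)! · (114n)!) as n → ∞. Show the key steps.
C(133n, 19n) ~ (823543/46656)^(19n) · sqrt(7/(12π·19n))

Write N = 19n. Apply Stirling to each factorial:
  (7N)! ~ sqrt(2π·7N) · (7N/e)^(7N),
  N! ~ sqrt(2π N) · (N/e)^N,
  (6N)! ~ sqrt(2π·6N) · (6N/e)^(6N).
The exponential factors combine to (7N)^(7N) / (N^N · (6N)^(6N)) = 7^(7N)/6^(6N) = (7^7/6^6)^N = (823543/46656)^N.
The square-root prefactors combine to sqrt(2π·7N) / (sqrt(2π N)·sqrt(2π·6N)) = sqrt(7 / (2π·6·N)) = sqrt(7/(12π·19n)).
Substituting N = 19n: C(133n, 19n) ~ (823543/46656)^(19n) · sqrt(7/(12π·19n)).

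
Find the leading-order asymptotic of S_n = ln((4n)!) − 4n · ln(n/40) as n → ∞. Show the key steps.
S_n ~ 4n · (ln 160 − 1) + O(ln n)

Stirling: ln((4n)!) = 4n ln(4n) − 4n + O(ln n).
  S_n = 4n ln(4n) − 4n − 4n ln(n/40) + O(ln n)
      = 4n ln(4n) − 4n ln n + 4n ln 40 − 4n + O(ln n)
      = 4n ln 4 + 4n ln 40 − 4n + O(ln n)
      = 4n (ln 160 − 1) + O(ln n).
Numerically ln(160) − 1 ≈ 4.0752.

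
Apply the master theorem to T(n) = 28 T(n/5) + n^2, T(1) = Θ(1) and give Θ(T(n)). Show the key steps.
T(n) = Θ(n^(log_5 28))

Master theorem: compare f(n) = n^2 to n^(log_5 28) where log_5 28 ≈ 2.070. Since 2 < log_5 28, we have f(n) = O(n^(log_5 28 − ε)) for some ε > 0 — Case 1. Hence T(n) = Θ(n^(log_5 28)).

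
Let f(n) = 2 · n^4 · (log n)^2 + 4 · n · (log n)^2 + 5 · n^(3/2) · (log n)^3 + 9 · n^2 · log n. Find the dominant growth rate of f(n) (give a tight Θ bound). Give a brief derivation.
f(n) ∈ Θ(n^4 · (log n)^2)

Compare the terms by growth order. For large n, n^a · (log n)^b dominates n^a' · (log n)^b' iff a > a', or (a = a' and b > b'). Ranking the 4 terms shows the dominant one is 2 · n^4 · (log n)^2. Hence f(n) ∈ Θ(n^4 · (log n)^2).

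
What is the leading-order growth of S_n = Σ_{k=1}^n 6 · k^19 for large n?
S_n ~ 3 · n^20 / 10

By integral comparison (Euler-Maclaurin), Σ_{k=1}^n 6 · k^19 = 6 · ∫_0^n x^19 dx + O(n^19) = 6 · n^20/20 = 3 · n^20 / 10 + O(n^19). (Equivalently, Faulhaber's formula gives the same leading term.)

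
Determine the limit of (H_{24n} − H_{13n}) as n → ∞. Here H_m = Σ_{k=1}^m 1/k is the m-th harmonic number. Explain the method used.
lim = ln(24/13)

Euler-Maclaurin gives H_m = ln m + γ + 1/(2m) + O(1/m^2). The γ and O(1/m) terms cancel in the difference:
  H_{24n} − H_{13n} = ln(24n) − ln(13n) + O(1/n) = ln(24/13) + O(1/n).
Hence the limit is ln(24/13).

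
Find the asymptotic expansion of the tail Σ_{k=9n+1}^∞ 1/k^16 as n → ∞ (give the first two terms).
Σ_{k>9n} 1/k^16 = 1/(15 · (9n)^15) − 1/(2 · (9n)^16) + O(1/(9n)^17)

Compare to the integral: ∫_{9n}^∞ x^(−16) dx = [−x^(−15)/15]_{9n}^∞ = 1/((16−1)·(9n)^15). The Euler-Maclaurin correction adds −f(9n)/2 = −1/(2·(9n)^16). Euler-Maclaurin then gives
  Σ_{k>9n} 1/k^16 = ∫_{9n}^∞ dx/x^16 − 1/(2·(9n)^16) + O(1/(9n)^17).
(Equivalently this is ζ(16) − Σ_{k≤9n} 1/k^16.)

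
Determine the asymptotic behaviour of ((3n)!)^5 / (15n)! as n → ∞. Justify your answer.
((3n)!)^5/(15n)! ~ ((2π·3n)^(4/2) / sqrt(5)) · 5^(−5·3n)  →  0

Write N = 3n. Stirling: N! ~ sqrt(2π N)(N/e)^N and (5N)! ~ sqrt(2π·5N)·(5N/e)^(5N).
  (N!)^5/(5N)! ~ (2π N)^(5/2) (N/e)^(5N) / [sqrt(2π·5N) (5N/e)^(5N)]
     = (2π N)^(5/2) / sqrt(2π·5N) · (N/(5N))^(5N)
     = (2π N)^((5−1)/2) / sqrt(5) · 5^(−5N).
Since 5^5 > 1, the factor 5^(−5N) decays exponentially, so the ratio → 0. Substituting N = 3n gives the stated form.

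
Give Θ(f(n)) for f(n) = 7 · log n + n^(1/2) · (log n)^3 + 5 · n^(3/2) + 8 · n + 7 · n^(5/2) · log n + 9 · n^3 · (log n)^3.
f(n) ∈ Θ(n^3 · (log n)^3)

Compare the terms by growth order. For large n, n^a · (log n)^b dominates n^a' · (log n)^b' iff a > a', or (a = a' and b > b'). Ranking the 6 terms shows the dominant one is 9 · n^3 · (log n)^3. Hence f(n) ∈ Θ(n^3 · (log n)^3).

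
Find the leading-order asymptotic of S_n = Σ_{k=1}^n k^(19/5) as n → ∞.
S_n ~ (5/24) · n^(24/5)

Integral comparison: Σ_{k=1}^n k^(19/5) = ∫_0^n x^(19/5) dx + O(n^(19/5)). The integral is n^(1 + 19/5) / (1 + 19/5) = n^((19+5)/5) / ((19+5)/5) = (5/24) · n^(24/5).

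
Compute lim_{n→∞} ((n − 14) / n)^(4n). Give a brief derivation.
lim = e^(−56)

Rewrite as (1 − 14/n)^(4n). By the standard limit (1 + x/n)^n → e^x, we have (1 − 14/n)^n → e^(−14), and raising to the 4th power gives e^(−56).
More precisely, ln[(1 − 14/n)^(4n)] = 4n · ln(1 − 14/n) = 4n · (-14/n + O(1/n^2)) = -56 + O(1/n) → -56.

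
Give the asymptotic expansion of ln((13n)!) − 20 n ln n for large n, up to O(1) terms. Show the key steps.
ln((13n)!) − 20 n ln n = −7 n ln n + 13(ln 13 − 1) n + (1/2) ln(2π·13n) + O(1/n)

Stirling: ln((13n)!) = 13n ln(13n) − 13n + (1/2) ln(2π·13n) + O(1/n).
Expand 13n ln(13n) = 13n (ln n + ln 13) = 13n ln n + 13n ln 13.
Subtract 20n ln n: leading term is (13 − 20) n ln n = −7 n ln n. The next term is 13n ln 13 − 13n = 13(ln 13 − 1) n. Then the (1/2) ln(2π·13n) correction.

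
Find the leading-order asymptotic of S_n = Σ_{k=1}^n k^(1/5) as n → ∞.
S_n ~ (5/6) · n^(6/5)

Integral comparison: Σ_{k=1}^n k^(1/5) = ∫_0^n x^(1/5) dx + O(n^(1/5)). The integral is n^(1 + 1/5) / (1 + 1/5) = n^((1+5)/5) / ((1+5)/5) = (5/6) · n^(6/5).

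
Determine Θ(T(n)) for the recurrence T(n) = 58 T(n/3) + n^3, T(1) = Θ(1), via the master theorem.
T(n) = Θ(n^(log_3 58))

Master theorem: compare f(n) = n^3 to n^(log_3 58) where log_3 58 ≈ 3.696. Since 3 < log_3 58, we have f(n) = O(n^(log_3 58 − ε)) for some ε > 0 — Case 1. Hence T(n) = Θ(n^(log_3 58)).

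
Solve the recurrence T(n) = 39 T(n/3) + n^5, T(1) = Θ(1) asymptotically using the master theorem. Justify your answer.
T(n) = Θ(n^5)

log_3 39 ≈ 3.335. f(n) = n^5 dominates n^(log_3 39) since 5 > 3.335, and the regularity condition a·f(n/b) = 39·(n/3)^5 = (39/243)·n^5 ≤ c·f(n) holds with c = 39/243 ≈ 0.16 < 1. So this is Case 3: T(n) = Θ(f(n)) = Θ(n^5).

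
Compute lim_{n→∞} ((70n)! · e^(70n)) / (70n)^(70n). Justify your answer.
lim = ∞

Stirling: (70n)! ~ sqrt(2π·70n) · (70n/e)^(70n). Hence
  (70n)! · e^(70n) / (70n)^(70n) ~ sqrt(2π·70n) = sqrt(2π·70) · sqrt(n) → ∞.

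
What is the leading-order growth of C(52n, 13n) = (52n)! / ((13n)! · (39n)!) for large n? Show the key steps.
C(52n, 13n) ~ (256/27)^(13n) · sqrt(2/(3π·13n))

Write N = 13n. Apply Stirling to each factorial:
  (4N)! ~ sqrt(2π·4N) · (4N/e)^(4N),
  N! ~ sqrt(2π N) · (N/e)^N,
  (3N)! ~ sqrt(2π·3N) · (3N/e)^(3N).
The exponential factors combine to (4N)^(4N) / (N^N · (3N)^(3N)) = 4^(4N)/3^(3N) = (4^4/3^3)^N = (256/27)^N.
The square-root prefactors combine to sqrt(2π·4N) / (sqrt(2π N)·sqrt(2π·3N)) = sqrt(4 / (2π·3·N)) = sqrt(2/(3π·13n)).
Substituting N = 13n: C(52n, 13n) ~ (256/27)^(13n) · sqrt(2/(3π·13n)).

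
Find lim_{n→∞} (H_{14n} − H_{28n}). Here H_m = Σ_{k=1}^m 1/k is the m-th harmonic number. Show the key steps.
lim = ln(14/28) = −ln 2

Euler-Maclaurin gives H_m = ln m + γ + 1/(2m) + O(1/m^2). The γ and O(1/m) terms cancel in the difference:
  H_{14n} − H_{28n} = ln(14n) − ln(28n) + O(1/n) = ln(14/28) + O(1/n).
Hence the limit is ln(14/28) = −ln 2.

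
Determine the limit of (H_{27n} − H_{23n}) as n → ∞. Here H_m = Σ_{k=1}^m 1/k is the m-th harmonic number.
lim = ln(27/23)

Euler-Maclaurin gives H_m = ln m + γ + 1/(2m) + O(1/m^2). The γ and O(1/m) terms cancel in the difference:
  H_{27n} − H_{23n} = ln(27n) − ln(23n) + O(1/n) = ln(27/23) + O(1/n).
Hence the limit is ln(27/23).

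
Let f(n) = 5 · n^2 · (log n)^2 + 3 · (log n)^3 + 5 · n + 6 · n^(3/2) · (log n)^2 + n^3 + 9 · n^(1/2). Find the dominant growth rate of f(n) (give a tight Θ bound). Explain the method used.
f(n) ∈ Θ(n^3)

Compare the terms by growth order. For large n, n^a · (log n)^b dominates n^a' · (log n)^b' iff a > a', or (a = a' and b > b'). Ranking the 6 terms shows the dominant one is n^3. Hence f(n) ∈ Θ(n^3).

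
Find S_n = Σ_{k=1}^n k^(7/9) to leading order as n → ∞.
S_n ~ (9/16) · n^(16/9)

Integral comparison: Σ_{k=1}^n k^(7/9) = ∫_0^n x^(7/9) dx + O(n^(7/9)). The integral is n^(1 + 7/9) / (1 + 7/9) = n^((7+9)/9) / ((7+9)/9) = (9/16) · n^(16/9).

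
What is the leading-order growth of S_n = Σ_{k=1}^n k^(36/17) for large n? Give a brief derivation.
S_n ~ (17/53) · n^(53/17)

Integral comparison: Σ_{k=1}^n k^(36/17) = ∫_0^n x^(36/17) dx + O(n^(36/17)). The integral is n^(1 + 36/17) / (1 + 36/17) = n^((36+17)/17) / ((36+17)/17) = (17/53) · n^(53/17).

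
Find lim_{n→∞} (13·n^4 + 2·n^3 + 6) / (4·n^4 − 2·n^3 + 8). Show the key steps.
lim = 13/4

For large n the leading n^4 terms dominate both numerator and denominator. Dividing top and bottom by n^4, every other term tends to 0, leaving 13/4.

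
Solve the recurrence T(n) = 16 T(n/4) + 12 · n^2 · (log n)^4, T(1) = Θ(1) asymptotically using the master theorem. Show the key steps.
T(n) = Θ(n^2 · (log n)^5)

Here log_4 16 = 2 and f(n) = 12 · n^2 · (log n)^4 = Θ(n^(log_4 16) · (log n)^4). This is the extended Case 2 of the master theorem (f matches the critical exponent up to log factors), giving T(n) = Θ(n^(log_4 16) · (log n)^(4+1)) = Θ(n^2 · (log n)^5).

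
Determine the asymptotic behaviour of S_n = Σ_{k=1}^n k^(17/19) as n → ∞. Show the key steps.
S_n ~ (19/36) · n^(36/19)

Integral comparison: Σ_{k=1}^n k^(17/19) = ∫_0^n x^(17/19) dx + O(n^(17/19)). The integral is n^(1 + 17/19) / (1 + 17/19) = n^((17+19)/19) / ((17+19)/19) = (19/36) · n^(36/19).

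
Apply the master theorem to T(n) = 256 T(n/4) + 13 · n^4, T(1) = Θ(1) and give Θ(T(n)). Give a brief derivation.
T(n) = Θ(n^4 log n)

log_4 256 = 4, and f(n) = 13 · n^4 = Θ(n^(log_4 256)). This is Case 2 of the master theorem: T(n) = Θ(f(n) · log n) = Θ(n^4 log n).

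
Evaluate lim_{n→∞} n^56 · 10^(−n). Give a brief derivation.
lim = 0

Exponentials with base > 1 dominate every fixed polynomial: for any fixed c, n^c / 10^n → 0 as n → ∞ (e.g. by the ratio test, or by writing 10^n = e^(n ln 10) and noting e^(n ln 10) / n^c → ∞). Hence n^56 · 10^(−n) = n^56 / 10^n → 0.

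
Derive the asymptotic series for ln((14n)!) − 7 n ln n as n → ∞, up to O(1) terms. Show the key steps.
ln((14n)!) − 7 n ln n = 7 n ln n + 14(ln 14 − 1) n + (1/2) ln(2π·14n) + O(1/n)

Stirling: ln((14n)!) = 14n ln(14n) − 14n + (1/2) ln(2π·14n) + O(1/n).
Expand 14n ln(14n) = 14n (ln n + ln 14) = 14n ln n + 14n ln 14.
Subtract 7n ln n: leading term is (14 − 7) n ln n = 7 n ln n. The next term is 14n ln 14 − 14n = 14(ln 14 − 1) n. Then the (1/2) ln(2π·14n) correction.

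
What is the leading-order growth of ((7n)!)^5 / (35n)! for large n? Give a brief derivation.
((7n)!)^5/(35n)! ~ ((2π·7n)^(4/2) / sqrt(5)) · 5^(−5·7n)  →  0

Write N = 7n. Stirling: N! ~ sqrt(2π N)(N/e)^N and (5N)! ~ sqrt(2π·5N)·(5N/e)^(5N).
  (N!)^5/(5N)! ~ (2π N)^(5/2) (N/e)^(5N) / [sqrt(2π·5N) (5N/e)^(5N)]
     = (2π N)^(5/2) / sqrt(2π·5N) · (N/(5N))^(5N)
     = (2π N)^((5−1)/2) / sqrt(5) · 5^(−5N).
Since 5^5 > 1, the factor 5^(−5N) decays exponentially, so the ratio → 0. Substituting N = 7n gives the stated form.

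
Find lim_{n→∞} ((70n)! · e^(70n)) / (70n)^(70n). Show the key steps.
lim = ∞

Stirling: (70n)! ~ sqrt(2π·70n) · (70n/e)^(70n). Hence
  (70n)! · e^(70n) / (70n)^(70n) ~ sqrt(2π·70n) = sqrt(2π·70) · sqrt(n) → ∞.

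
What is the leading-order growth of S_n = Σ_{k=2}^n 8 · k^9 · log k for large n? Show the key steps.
S_n ~ 4 · n^10 log n / 5 − 2 · n^10 / 25

By integral comparison, S_n = ∫_1^n 8 · x^9 · log x dx + O(n^9 · log n). For the integral, ∫ x^9 log x dx = n^10 log n / 10 − n^10/100 (integration by parts). Hence S_n ~ 4 · n^10 log n / 5 − 2 · n^10 / 25.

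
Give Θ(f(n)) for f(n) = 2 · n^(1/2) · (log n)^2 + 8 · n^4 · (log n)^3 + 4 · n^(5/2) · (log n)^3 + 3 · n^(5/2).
f(n) ∈ Θ(n^4 · (log n)^3)

Compare the terms by growth order. For large n, n^a · (log n)^b dominates n^a' · (log n)^b' iff a > a', or (a = a' and b > b'). Ranking the 4 terms shows the dominant one is 8 · n^4 · (log n)^3. Hence f(n) ∈ Θ(n^4 · (log n)^3).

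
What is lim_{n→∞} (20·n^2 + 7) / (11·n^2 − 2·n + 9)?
lim = 20/11

For large n the leading n^2 terms dominate both numerator and denominator. Dividing top and bottom by n^2, every other term tends to 0, leaving 20/11.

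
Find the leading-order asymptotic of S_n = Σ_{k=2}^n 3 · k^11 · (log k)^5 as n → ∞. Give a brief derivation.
S_n ~ n^12 · (log n)^5 / 4

By integral comparison, S_n = ∫_1^n 3 · x^11 · (log x)^5 dx + O(n^11 · (log n)^5). For the integral, the leading term of ∫_1^n x^11 (log x)^5 dx is n^12/12 · (log n)^5 (by repeated integration by parts; each step lowers the log-exponent and produces a relatively O(1/log n) correction). Hence S_n ~ n^12 · (log n)^5 / 4.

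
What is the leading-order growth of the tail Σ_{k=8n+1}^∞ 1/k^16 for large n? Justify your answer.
Σ_{k>8n} 1/k^16 ~ 1/(15 · (8n)^15)

Compare to the integral: ∫_{8n}^∞ x^(−16) dx = [−x^(−15)/15]_{8n}^∞ = 1/((16−1)·(8n)^15). Euler-Maclaurin then gives
  Σ_{k>8n} 1/k^16 = ∫_{8n}^∞ dx/x^16 − 1/(2·(8n)^16) + O(1/(8n)^17).
(Equivalently this is ζ(16) − Σ_{k≤8n} 1/k^16.)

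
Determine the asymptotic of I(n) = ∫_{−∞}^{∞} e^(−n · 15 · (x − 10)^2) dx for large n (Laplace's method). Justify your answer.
I(n) = sqrt(π/(15n))

Here φ(x) = 15 · (x − 10)^2 has its unique minimum at x* = 10 with φ(x*) = 0 and φ''(x*) = 30. Laplace's method gives
  I(n) ~ e^(−n φ(x*)) · sqrt(2π / (n · φ''(x*))) = sqrt(2π / (30n)) = sqrt(π/(15n)).
This is exact: substituting u = (x − 10)·sqrt(15n) gives I(n) = (1/sqrt(15n)) ∫_{−∞}^{∞} e^(−u^2) du = sqrt(π/(15n)).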